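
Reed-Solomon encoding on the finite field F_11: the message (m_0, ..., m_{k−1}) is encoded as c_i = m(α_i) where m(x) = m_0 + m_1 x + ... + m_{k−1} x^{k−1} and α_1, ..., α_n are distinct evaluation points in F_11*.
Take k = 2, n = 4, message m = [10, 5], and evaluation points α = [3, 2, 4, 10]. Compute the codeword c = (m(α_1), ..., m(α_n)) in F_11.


c = [3, 9, 8, 5]

Message polynomial: m(x) = 10 + 5·x (mod 11).
For each evaluation point α_i, compute m(α_i) mod 11:
  α_1 = 3: Horner steps 5 → 3, so m(3) = 3.
  α_2 = 2: Horner steps 5 → 9, so m(2) = 9.
  α_3 = 4: Horner steps 5 → 8, so m(4) = 8.
  α_4 = 10: Horner steps 5 → 5, so m(10) = 5.
Codeword c = [3, 9, 8, 5] ∈ F_11^4.


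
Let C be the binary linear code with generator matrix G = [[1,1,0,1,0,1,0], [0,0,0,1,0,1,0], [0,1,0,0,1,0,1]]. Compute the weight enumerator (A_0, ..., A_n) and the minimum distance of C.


Weight distribution: A_0 = 1, A_2 = 2, A_3 = 2, A_4 = 1, A_5 = 2. Minimum distance d = 2.

Enumerate all 2^3 = 8 messages m ∈ F_2^3.
For each, compute codeword c = mG in F_2^7, then tally its weight.
  m = 000 → c = 0000000, weight = 0.
  m = 100 → c = 1101010, weight = 4.
  m = 010 → c = 0001010, weight = 2.
  m = 110 → c = 1100000, weight = 2.
  m = 001 → c = 0100101, weight = 3.
  m = 101 → c = 1001111, weight = 5.
  m = 011 → c = 0101111, weight = 5.
  m = 111 → c = 1000101, weight = 3.
Tally weights:
  weight 0: 1 codewords.
  weight 2: 2 codewords.
  weight 3: 2 codewords.
  weight 4: 1 codewords.
  weight 5: 2 codewords.
Minimum distance d = smallest w > 0 with A_w > 0 = 2.
Sanity: Σ A_w = 8 = 2^3 = 8 ✓.


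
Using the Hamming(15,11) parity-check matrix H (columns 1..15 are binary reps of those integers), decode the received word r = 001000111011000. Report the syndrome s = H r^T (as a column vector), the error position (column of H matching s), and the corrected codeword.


s = (0, 0, 1, 0)^T, error position = 2, corrected codeword c = 011000111011000

Compute s = H r^T mod 2 one row at a time:
  s_1 = 1 + 1 + 0 + 1 + 1 + 0 + 0 + 0 = 4 ≡ 0 (mod 2).
  s_2 = 0 + 0 + 0 + 1 + 1 + 0 + 0 + 0 = 2 ≡ 0 (mod 2).
  s_3 = 0 + 1 + 0 + 1 + 0 + 1 + 0 + 0 = 3 ≡ 1 (mod 2).
  s_4 = 0 + 1 + 0 + 1 + 1 + 1 + 0 + 0 = 4 ≡ 0 (mod 2).
s = (0, 0, 1, 0)^T — this equals column 2 of H (binary 0010), so error is at position 2.
Correct: flip bit 2 of r = 001000111011000 to get c = 011000111011000.


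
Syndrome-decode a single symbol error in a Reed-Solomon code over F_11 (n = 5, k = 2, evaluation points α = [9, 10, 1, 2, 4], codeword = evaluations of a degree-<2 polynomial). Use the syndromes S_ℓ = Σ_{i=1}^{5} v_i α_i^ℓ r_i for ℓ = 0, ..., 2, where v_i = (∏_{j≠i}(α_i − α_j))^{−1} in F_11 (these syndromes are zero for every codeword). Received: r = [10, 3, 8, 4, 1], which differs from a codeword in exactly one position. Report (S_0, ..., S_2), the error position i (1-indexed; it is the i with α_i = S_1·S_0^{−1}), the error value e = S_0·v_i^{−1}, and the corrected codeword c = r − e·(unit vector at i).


S = (9, 9, 9), error at position 3, error magnitude e = 8, c = [10, 3, 0, 4, 1].

Step 1: column multipliers v_i = (∏_{j≠i}(α_i − α_j))^{−1} mod 11.
  i = 1 (α = 9): (9−10)(9−1)(9−2)(9−4) = (−1)·8·7·5 = −280 ≡ 6, so v_1 = 6^{−1} = 2 (mod 11).
  i = 2 (α = 10): (10−9)(10−1)(10−2)(10−4) = 1·9·8·6 = 432 ≡ 3, so v_2 = 3^{−1} = 4 (mod 11).
  i = 3 (α = 1): (1−9)(1−10)(1−2)(1−4) = (−8)·(−9)·(−1)·(−3) = 216 ≡ 7, so v_3 = 7^{−1} = 8 (mod 11).
  i = 4 (α = 2): (2−9)(2−10)(2−1)(2−4) = (−7)·(−8)·1·(−2) = −112 ≡ 9, so v_4 = 9^{−1} = 5 (mod 11).
  i = 5 (α = 4): (4−9)(4−10)(4−1)(4−2) = (−5)·(−6)·3·2 = 180 ≡ 4, so v_5 = 4^{−1} = 3 (mod 11).
  v = [2, 4, 8, 5, 3].
Step 2: syndromes of r = [10, 3, 8, 4, 1] (all sums mod 11).
  S_0 = Σ v_i r_i = 2·10 + 4·3 + 8·8 + 5·4 + 3·1 = 119 ≡ 9.
  S_1 = Σ v_i α_i r_i = 2·9·10 + 4·10·3 + 8·1·8 + 5·2·4 + 3·4·1 = 416 ≡ 9.
  α_i^2 mod 11 = [4, 1, 1, 4, 5].
  S_2 = Σ v_i α_i^2 r_i = 2·4·10 + 4·1·3 + 8·1·8 + 5·4·4 + 3·5·1 = 251 ≡ 9.
  S = (9, 9, 9) ≠ 0, so r is not a codeword (an error is present).
Step 3: locate the error. For a single error e at position i, S_ℓ = v_i·e·α_i^ℓ, so α_err = S_1/S_0.
  S_0^{−1} = 9^{−1} = 5 (mod 11), so α_err = 9·5 = 45 ≡ 1 = α_3. Error position i = 3.
  Consistency check: S_2/S_1 = 9·5 = 45 ≡ 1 = α_err ✓ (single-error assumption holds).
Step 4: error magnitude e = S_0/v_3 = S_0·∏_{j≠3}(α_3 − α_j) = 9·7 = 63 ≡ 8 (mod 11).
Step 5: correct position 3: c_3 = r_3 − e = 8 − 8 ≡ 0 (mod 11). Hence c = [10, 3, 0, 4, 1].
  Check: interpolating c through the α_i gives m(x) = 7 + 4·x (degree < 2) with m(α_i) = c_i for every i, so c is indeed a codeword.


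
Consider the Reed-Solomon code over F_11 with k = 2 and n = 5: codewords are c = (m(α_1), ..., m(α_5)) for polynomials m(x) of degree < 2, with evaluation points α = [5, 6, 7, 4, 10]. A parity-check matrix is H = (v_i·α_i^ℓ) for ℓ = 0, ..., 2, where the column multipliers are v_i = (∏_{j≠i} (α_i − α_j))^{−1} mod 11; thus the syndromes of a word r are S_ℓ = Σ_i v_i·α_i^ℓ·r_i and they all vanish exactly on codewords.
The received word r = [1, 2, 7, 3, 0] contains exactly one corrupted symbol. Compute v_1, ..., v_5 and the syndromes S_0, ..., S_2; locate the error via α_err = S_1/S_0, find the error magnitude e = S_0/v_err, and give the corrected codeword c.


S = (4, 9, 1), error at position 1, error magnitude e = 4, c = [8, 2, 7, 3, 0].

Step 1: column multipliers v_i = (∏_{j≠i}(α_i − α_j))^{−1} mod 11.
  i = 1 (α = 5): (5−6)(5−7)(5−4)(5−10) = (−1)·(−2)·1·(−5) = −10 ≡ 1, so v_1 = 1^{−1} = 1 (mod 11).
  i = 2 (α = 6): (6−5)(6−7)(6−4)(6−10) = 1·(−1)·2·(−4) = 8 ≡ 8, so v_2 = 8^{−1} = 7 (mod 11).
  i = 3 (α = 7): (7−5)(7−6)(7−4)(7−10) = 2·1·3·(−3) = −18 ≡ 4, so v_3 = 4^{−1} = 3 (mod 11).
  i = 4 (α = 4): (4−5)(4−6)(4−7)(4−10) = (−1)·(−2)·(−3)·(−6) = 36 ≡ 3, so v_4 = 3^{−1} = 4 (mod 11).
  i = 5 (α = 10): (10−5)(10−6)(10−7)(10−4) = 5·4·3·6 = 360 ≡ 8, so v_5 = 8^{−1} = 7 (mod 11).
  v = [1, 7, 3, 4, 7].
Step 2: syndromes of r = [1, 2, 7, 3, 0] (all sums mod 11).
  S_0 = Σ v_i r_i = 1·1 + 7·2 + 3·7 + 4·3 + 7·0 = 48 ≡ 4.
  S_1 = Σ v_i α_i r_i = 1·5·1 + 7·6·2 + 3·7·7 + 4·4·3 + 7·10·0 = 284 ≡ 9.
  α_i^2 mod 11 = [3, 3, 5, 5, 1].
  S_2 = Σ v_i α_i^2 r_i = 1·3·1 + 7·3·2 + 3·5·7 + 4·5·3 + 7·1·0 = 210 ≡ 1.
  S = (4, 9, 1) ≠ 0, so r is not a codeword (an error is present).
Step 3: locate the error. For a single error e at position i, S_ℓ = v_i·e·α_i^ℓ, so α_err = S_1/S_0.
  S_0^{−1} = 4^{−1} = 3 (mod 11), so α_err = 9·3 = 27 ≡ 5 = α_1. Error position i = 1.
  Consistency check: S_2/S_1 = 1·5 = 5 ≡ 5 = α_err ✓ (single-error assumption holds).
Step 4: error magnitude e = S_0/v_1 = S_0·∏_{j≠1}(α_1 − α_j) = 4·1 = 4 ≡ 4 (mod 11).
Step 5: correct position 1: c_1 = r_1 − e = 1 − 4 ≡ 8 (mod 11). Hence c = [8, 2, 7, 3, 0].
  Check: interpolating c through the α_i gives m(x) = 5 + 5·x (degree < 2) with m(α_i) = c_i for every i, so c is indeed a codeword.


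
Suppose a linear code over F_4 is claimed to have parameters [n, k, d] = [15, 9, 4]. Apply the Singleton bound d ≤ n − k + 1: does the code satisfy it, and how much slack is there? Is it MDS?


Singleton RHS = n − k + 1 = 7, slack = 3, bound satisfied, not MDS.

Singleton bound: d ≤ n − k + 1.
Here n = 15, k = 9, so n − k + 1 = 7.
Given d = 4, check d ≤ 7: YES.
Slack = (n − k + 1) − d = 3.
The code is NOT MDS (slack = 3 > 0).
Description: the claimed parameters are [15, 9, 4]_4; such a code would be non-MDS.


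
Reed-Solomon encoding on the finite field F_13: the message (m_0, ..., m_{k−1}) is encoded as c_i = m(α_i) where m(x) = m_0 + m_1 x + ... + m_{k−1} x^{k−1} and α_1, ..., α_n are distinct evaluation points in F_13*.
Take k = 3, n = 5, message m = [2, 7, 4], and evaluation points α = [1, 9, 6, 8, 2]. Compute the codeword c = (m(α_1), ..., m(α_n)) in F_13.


c = [0, 12, 6, 2, 6]

Message polynomial: m(x) = 2 + 7·x + 4·x^2 (mod 13).
For each evaluation point α_i, compute m(α_i) mod 13:
  α_1 = 1: Horner steps 4 → 11 → 0, so m(1) = 0.
  α_2 = 9: Horner steps 4 → 4 → 12, so m(9) = 12.
  α_3 = 6: Horner steps 4 → 5 → 6, so m(6) = 6.
  α_4 = 8: Horner steps 4 → 0 → 2, so m(8) = 2.
  α_5 = 2: Horner steps 4 → 2 → 6, so m(2) = 6.
Codeword c = [0, 12, 6, 2, 6] ∈ F_13^5.


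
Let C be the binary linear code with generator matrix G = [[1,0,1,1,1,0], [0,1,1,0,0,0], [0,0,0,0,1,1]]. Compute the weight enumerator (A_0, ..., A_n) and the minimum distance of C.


Weight distribution: A_0 = 1, A_2 = 2, A_4 = 5. Minimum distance d = 2.

Enumerate all 2^3 = 8 messages m ∈ F_2^3.
For each, compute codeword c = mG in F_2^6, then tally its weight.
  m = 000 → c = 000000, weight = 0.
  m = 100 → c = 101110, weight = 4.
  m = 010 → c = 011000, weight = 2.
  m = 110 → c = 110110, weight = 4.
  m = 001 → c = 000011, weight = 2.
  m = 101 → c = 101101, weight = 4.
  m = 011 → c = 011011, weight = 4.
  m = 111 → c = 110101, weight = 4.
Tally weights:
  weight 0: 1 codewords.
  weight 2: 2 codewords.
  weight 4: 5 codewords.
Minimum distance d = smallest w > 0 with A_w > 0 = 2.
Sanity: Σ A_w = 8 = 2^3 = 8 ✓.


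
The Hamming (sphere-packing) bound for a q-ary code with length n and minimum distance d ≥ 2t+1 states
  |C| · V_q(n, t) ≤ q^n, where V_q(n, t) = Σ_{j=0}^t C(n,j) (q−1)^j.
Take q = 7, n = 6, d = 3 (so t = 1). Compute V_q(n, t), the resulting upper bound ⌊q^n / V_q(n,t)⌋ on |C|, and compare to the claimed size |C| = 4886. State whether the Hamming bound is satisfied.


V_q(n, t) = 37, q^n = 117649, Hamming bound = 3179, |C| = 4886 > bound (violated).

Step 1: Compute V_q(n, t) = Σ_{j=0}^1 C(n, j) (q−1)^j.
  j = 0: C(6,0)·(6)^0 = 1·1 = 1.
  j = 1: C(6,1)·(6)^1 = 6·6 = 36.
  V_q(n, t) = 1 + 36 = 37.
Step 2: q^n = 7^6 = 117649.
Step 3: Hamming bound ⌊q^n / V_q(n,t)⌋ = ⌊117649/37⌋ = 3179.
Step 4: Compare |C| = 4886 to 3179: violated.
The claimed |C| lies above the Hamming bound, so no 7-ary code of length 6 with d ≥ 3 can have 4886 codewords.


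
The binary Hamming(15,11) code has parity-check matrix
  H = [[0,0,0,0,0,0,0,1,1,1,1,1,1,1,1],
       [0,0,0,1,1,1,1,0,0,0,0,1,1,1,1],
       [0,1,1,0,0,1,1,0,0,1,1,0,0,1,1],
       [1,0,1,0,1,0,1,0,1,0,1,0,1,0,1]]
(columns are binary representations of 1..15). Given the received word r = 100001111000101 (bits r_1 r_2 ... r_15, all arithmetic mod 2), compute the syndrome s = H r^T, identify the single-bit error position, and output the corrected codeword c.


s = (0, 0, 1, 1)^T, error position = 3, corrected codeword c = 101001111000101

Compute s = H r^T mod 2 one row at a time:
  s_1 = 1 + 1 + 0 + 0 + 0 + 1 + 0 + 1 = 4 ≡ 0 (mod 2).
  s_2 = 0 + 0 + 1 + 1 + 0 + 1 + 0 + 1 = 4 ≡ 0 (mod 2).
  s_3 = 0 + 0 + 1 + 1 + 0 + 0 + 0 + 1 = 3 ≡ 1 (mod 2).
  s_4 = 1 + 0 + 0 + 1 + 1 + 0 + 1 + 1 = 5 ≡ 1 (mod 2).
s = (0, 0, 1, 1)^T — this equals column 3 of H (binary 0011), so error is at position 3.
Correct: flip bit 3 of r = 100001111000101 to get c = 101001111000101.


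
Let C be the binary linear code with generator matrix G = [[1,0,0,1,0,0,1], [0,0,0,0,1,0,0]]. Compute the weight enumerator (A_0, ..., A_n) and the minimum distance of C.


Weight distribution: A_0 = 1, A_1 = 1, A_3 = 1, A_4 = 1. Minimum distance d = 1.

Enumerate all 2^2 = 4 messages m ∈ F_2^2.
For each, compute codeword c = mG in F_2^7, then tally its weight.
  m = 00 → c = 0000000, weight = 0.
  m = 10 → c = 1001001, weight = 3.
  m = 01 → c = 0000100, weight = 1.
  m = 11 → c = 1001101, weight = 4.
Tally weights:
  weight 0: 1 codewords.
  weight 1: 1 codewords.
  weight 3: 1 codewords.
  weight 4: 1 codewords.
Minimum distance d = smallest w > 0 with A_w > 0 = 1.
Sanity: Σ A_w = 4 = 2^2 = 4 ✓.


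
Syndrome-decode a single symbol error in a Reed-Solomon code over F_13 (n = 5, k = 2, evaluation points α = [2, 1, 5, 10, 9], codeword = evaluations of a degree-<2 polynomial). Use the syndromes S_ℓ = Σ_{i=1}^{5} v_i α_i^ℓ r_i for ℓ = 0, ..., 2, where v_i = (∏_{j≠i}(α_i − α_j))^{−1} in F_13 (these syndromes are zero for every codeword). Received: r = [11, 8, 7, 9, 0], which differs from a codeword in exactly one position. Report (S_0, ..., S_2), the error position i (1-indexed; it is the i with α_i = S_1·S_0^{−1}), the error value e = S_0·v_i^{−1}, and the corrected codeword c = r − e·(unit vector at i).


S = (2, 5, 6), error at position 5, error magnitude e = 7, c = [11, 8, 7, 9, 6].

Step 1: column multipliers v_i = (∏_{j≠i}(α_i − α_j))^{−1} mod 13.
  i = 1 (α = 2): (2−1)(2−5)(2−10)(2−9) = 1·(−3)·(−8)·(−7) = −168 ≡ 1, so v_1 = 1^{−1} = 1 (mod 13).
  i = 2 (α = 1): (1−2)(1−5)(1−10)(1−9) = (−1)·(−4)·(−9)·(−8) = 288 ≡ 2, so v_2 = 2^{−1} = 7 (mod 13).
  i = 3 (α = 5): (5−2)(5−1)(5−10)(5−9) = 3·4·(−5)·(−4) = 240 ≡ 6, so v_3 = 6^{−1} = 11 (mod 13).
  i = 4 (α = 10): (10−2)(10−1)(10−5)(10−9) = 8·9·5·1 = 360 ≡ 9, so v_4 = 9^{−1} = 3 (mod 13).
  i = 5 (α = 9): (9−2)(9−1)(9−5)(9−10) = 7·8·4·(−1) = −224 ≡ 10, so v_5 = 10^{−1} = 4 (mod 13).
  v = [1, 7, 11, 3, 4].
Step 2: syndromes of r = [11, 8, 7, 9, 0] (all sums mod 13).
  S_0 = Σ v_i r_i = 1·11 + 7·8 + 11·7 + 3·9 + 4·0 = 171 ≡ 2.
  S_1 = Σ v_i α_i r_i = 1·2·11 + 7·1·8 + 11·5·7 + 3·10·9 + 4·9·0 = 733 ≡ 5.
  α_i^2 mod 13 = [4, 1, 12, 9, 3].
  S_2 = Σ v_i α_i^2 r_i = 1·4·11 + 7·1·8 + 11·12·7 + 3·9·9 + 4·3·0 = 1267 ≡ 6.
  S = (2, 5, 6) ≠ 0, so r is not a codeword (an error is present).
Step 3: locate the error. For a single error e at position i, S_ℓ = v_i·e·α_i^ℓ, so α_err = S_1/S_0.
  S_0^{−1} = 2^{−1} = 7 (mod 13), so α_err = 5·7 = 35 ≡ 9 = α_5. Error position i = 5.
  Consistency check: S_2/S_1 = 6·8 = 48 ≡ 9 = α_err ✓ (single-error assumption holds).
Step 4: error magnitude e = S_0/v_5 = S_0·∏_{j≠5}(α_5 − α_j) = 2·10 = 20 ≡ 7 (mod 13).
Step 5: correct position 5: c_5 = r_5 − e = 0 − 7 ≡ 6 (mod 13). Hence c = [11, 8, 7, 9, 6].
  Check: interpolating c through the α_i gives m(x) = 5 + 3·x (degree < 2) with m(α_i) = c_i for every i, so c is indeed a codeword.


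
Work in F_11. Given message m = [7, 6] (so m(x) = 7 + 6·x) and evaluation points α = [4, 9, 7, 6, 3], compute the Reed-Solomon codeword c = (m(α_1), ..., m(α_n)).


c = [9, 6, 5, 10, 3]

Message polynomial: m(x) = 7 + 6·x (mod 11).
For each evaluation point α_i, compute m(α_i) mod 11:
  α_1 = 4: Horner steps 6 → 9, so m(4) = 9.
  α_2 = 9: Horner steps 6 → 6, so m(9) = 6.
  α_3 = 7: Horner steps 6 → 5, so m(7) = 5.
  α_4 = 6: Horner steps 6 → 10, so m(6) = 10.
  α_5 = 3: Horner steps 6 → 3, so m(3) = 3.
Codeword c = [9, 6, 5, 10, 3] ∈ F_11^5.


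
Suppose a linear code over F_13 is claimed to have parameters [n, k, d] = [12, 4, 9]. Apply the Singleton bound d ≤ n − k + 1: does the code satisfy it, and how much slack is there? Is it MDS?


Singleton RHS = n − k + 1 = 9, slack = 0, bound satisfied, MDS.

Singleton bound: d ≤ n − k + 1.
Here n = 12, k = 4, so n − k + 1 = 9.
Given d = 9, check d ≤ 9: YES.
Slack = (n − k + 1) − d = 0.
The code is MDS (slack = 0).
Description: the claimed parameters are [12, 4, 9]_13; such a code would be MDS (meets Singleton bound).


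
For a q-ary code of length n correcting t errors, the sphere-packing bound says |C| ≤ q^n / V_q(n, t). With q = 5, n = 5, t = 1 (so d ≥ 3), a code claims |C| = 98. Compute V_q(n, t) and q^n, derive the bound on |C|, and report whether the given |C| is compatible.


V_q(n, t) = 21, q^n = 3125, Hamming bound = 148, |C| = 98 ≤ bound (satisfied).

Step 1: Compute V_q(n, t) = Σ_{j=0}^1 C(n, j) (q−1)^j.
  j = 0: C(5,0)·(4)^0 = 1·1 = 1.
  j = 1: C(5,1)·(4)^1 = 5·4 = 20.
  V_q(n, t) = 1 + 20 = 21.
Step 2: q^n = 5^5 = 3125.
Step 3: Hamming bound ⌊q^n / V_q(n,t)⌋ = ⌊3125/21⌋ = 148.
Step 4: Compare |C| = 98 to 148: satisfied.
The claimed |C| lies below the Hamming bound.


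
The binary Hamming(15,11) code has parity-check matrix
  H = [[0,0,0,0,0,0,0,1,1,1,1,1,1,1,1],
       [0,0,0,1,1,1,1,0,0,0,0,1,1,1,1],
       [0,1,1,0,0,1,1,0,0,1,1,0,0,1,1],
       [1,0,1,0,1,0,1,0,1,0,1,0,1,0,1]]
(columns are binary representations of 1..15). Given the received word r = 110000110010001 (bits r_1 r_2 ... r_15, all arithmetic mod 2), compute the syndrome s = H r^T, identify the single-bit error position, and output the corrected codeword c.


s = (1, 0, 0, 0)^T, error position = 8, corrected codeword c = 110000100010001

Compute s = H r^T mod 2 one row at a time:
  s_1 = 1 + 0 + 0 + 1 + 0 + 0 + 0 + 1 = 3 ≡ 1 (mod 2).
  s_2 = 0 + 0 + 0 + 1 + 0 + 0 + 0 + 1 = 2 ≡ 0 (mod 2).
  s_3 = 1 + 0 + 0 + 1 + 0 + 1 + 0 + 1 = 4 ≡ 0 (mod 2).
  s_4 = 1 + 0 + 0 + 1 + 0 + 1 + 0 + 1 = 4 ≡ 0 (mod 2).
s = (1, 0, 0, 0)^T — this equals column 8 of H (binary 1000), so error is at position 8.
Correct: flip bit 8 of r = 110000110010001 to get c = 110000100010001.


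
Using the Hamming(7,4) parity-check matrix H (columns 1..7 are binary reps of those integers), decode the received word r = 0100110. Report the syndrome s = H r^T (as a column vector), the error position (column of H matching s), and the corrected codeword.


s = (0, 0, 1)^T, error position = 1, corrected codeword c = 1100110

Compute s = H r^T mod 2 one row at a time:
  s_1 = 0 + 1 + 1 + 0 = 2 ≡ 0 (mod 2).
  s_2 = 1 + 0 + 1 + 0 = 2 ≡ 0 (mod 2).
  s_3 = 0 + 0 + 1 + 0 = 1 ≡ 1 (mod 2).
s = (0, 0, 1)^T — this equals column 1 of H (binary 001), so error is at position 1.
Correct: flip bit 1 of r = 0100110 to get c = 1100110.


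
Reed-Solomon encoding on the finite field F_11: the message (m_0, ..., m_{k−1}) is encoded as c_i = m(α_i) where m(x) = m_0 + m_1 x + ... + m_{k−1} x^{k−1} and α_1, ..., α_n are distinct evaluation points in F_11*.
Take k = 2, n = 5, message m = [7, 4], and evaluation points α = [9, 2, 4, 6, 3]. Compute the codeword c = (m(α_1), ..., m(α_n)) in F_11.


c = [10, 4, 1, 9, 8]

Message polynomial: m(x) = 7 + 4·x (mod 11).
For each evaluation point α_i, compute m(α_i) mod 11:
  α_1 = 9: Horner steps 4 → 10, so m(9) = 10.
  α_2 = 2: Horner steps 4 → 4, so m(2) = 4.
  α_3 = 4: Horner steps 4 → 1, so m(4) = 1.
  α_4 = 6: Horner steps 4 → 9, so m(6) = 9.
  α_5 = 3: Horner steps 4 → 8, so m(3) = 8.
Codeword c = [10, 4, 1, 9, 8] ∈ F_11^5.


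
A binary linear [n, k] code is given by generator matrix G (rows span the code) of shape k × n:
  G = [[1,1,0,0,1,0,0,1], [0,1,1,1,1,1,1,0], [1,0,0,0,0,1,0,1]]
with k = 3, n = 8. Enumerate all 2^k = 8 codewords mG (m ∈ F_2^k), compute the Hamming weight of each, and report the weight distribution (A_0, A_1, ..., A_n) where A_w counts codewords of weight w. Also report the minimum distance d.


Weight distribution: A_0 = 1, A_3 = 3, A_4 = 1, A_6 = 2, A_7 = 1. Minimum distance d = 3.

Enumerate all 2^3 = 8 messages m ∈ F_2^3.
For each, compute codeword c = mG in F_2^8, then tally its weight.
  m = 000 → c = 00000000, weight = 0.
  m = 100 → c = 11001001, weight = 4.
  m = 010 → c = 01111110, weight = 6.
  m = 110 → c = 10110111, weight = 6.
  m = 001 → c = 10000101, weight = 3.
  m = 101 → c = 01001100, weight = 3.
  m = 011 → c = 11111011, weight = 7.
  m = 111 → c = 00110010, weight = 3.
Tally weights:
  weight 0: 1 codewords.
  weight 3: 3 codewords.
  weight 4: 1 codewords.
  weight 6: 2 codewords.
  weight 7: 1 codewords.
Minimum distance d = smallest w > 0 with A_w > 0 = 3.
Sanity: Σ A_w = 8 = 2^3 = 8 ✓.


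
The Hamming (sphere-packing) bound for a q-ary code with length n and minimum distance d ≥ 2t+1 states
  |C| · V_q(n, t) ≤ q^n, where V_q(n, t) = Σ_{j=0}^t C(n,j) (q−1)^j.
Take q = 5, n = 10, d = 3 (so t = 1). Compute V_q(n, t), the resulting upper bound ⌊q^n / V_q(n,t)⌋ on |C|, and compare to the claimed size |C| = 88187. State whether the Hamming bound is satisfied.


V_q(n, t) = 41, q^n = 9765625, Hamming bound = 238185, |C| = 88187 ≤ bound (satisfied).

Step 1: Compute V_q(n, t) = Σ_{j=0}^1 C(n, j) (q−1)^j.
  j = 0: C(10,0)·(4)^0 = 1·1 = 1.
  j = 1: C(10,1)·(4)^1 = 10·4 = 40.
  V_q(n, t) = 1 + 40 = 41.
Step 2: q^n = 5^10 = 9765625.
Step 3: Hamming bound ⌊q^n / V_q(n,t)⌋ = ⌊9765625/41⌋ = 238185.
Step 4: Compare |C| = 88187 to 238185: satisfied.
The claimed |C| lies below the Hamming bound.


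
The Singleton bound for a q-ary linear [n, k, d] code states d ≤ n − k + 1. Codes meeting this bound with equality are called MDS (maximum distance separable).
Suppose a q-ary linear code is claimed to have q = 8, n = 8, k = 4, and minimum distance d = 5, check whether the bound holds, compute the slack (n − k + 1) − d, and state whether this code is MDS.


Singleton RHS = n − k + 1 = 5, slack = 0, bound satisfied, MDS.

Singleton bound: d ≤ n − k + 1.
Here n = 8, k = 4, so n − k + 1 = 5.
Given d = 5, check d ≤ 5: YES.
Slack = (n − k + 1) − d = 0.
The code is MDS (slack = 0).
Description: the claimed parameters are [8, 4, 5]_8; such a code would be MDS (meets Singleton bound).


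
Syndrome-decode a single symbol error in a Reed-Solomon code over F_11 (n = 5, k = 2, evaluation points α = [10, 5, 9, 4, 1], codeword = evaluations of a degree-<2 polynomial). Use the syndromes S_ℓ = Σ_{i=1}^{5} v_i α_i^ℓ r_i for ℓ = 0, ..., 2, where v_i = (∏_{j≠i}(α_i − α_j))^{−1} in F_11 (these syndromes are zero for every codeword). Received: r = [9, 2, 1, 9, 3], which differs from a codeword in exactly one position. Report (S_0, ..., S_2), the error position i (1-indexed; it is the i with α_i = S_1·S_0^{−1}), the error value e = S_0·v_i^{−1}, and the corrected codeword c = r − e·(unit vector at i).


S = (9, 3, 1), error at position 4, error magnitude e = 4, c = [9, 2, 1, 5, 3].

Step 1: column multipliers v_i = (∏_{j≠i}(α_i − α_j))^{−1} mod 11.
  i = 1 (α = 10): (10−5)(10−9)(10−4)(10−1) = 5·1·6·9 = 270 ≡ 6, so v_1 = 6^{−1} = 2 (mod 11).
  i = 2 (α = 5): (5−10)(5−9)(5−4)(5−1) = (−5)·(−4)·1·4 = 80 ≡ 3, so v_2 = 3^{−1} = 4 (mod 11).
  i = 3 (α = 9): (9−10)(9−5)(9−4)(9−1) = (−1)·4·5·8 = −160 ≡ 5, so v_3 = 5^{−1} = 9 (mod 11).
  i = 4 (α = 4): (4−10)(4−5)(4−9)(4−1) = (−6)·(−1)·(−5)·3 = −90 ≡ 9, so v_4 = 9^{−1} = 5 (mod 11).
  i = 5 (α = 1): (1−10)(1−5)(1−9)(1−4) = (−9)·(−4)·(−8)·(−3) = 864 ≡ 6, so v_5 = 6^{−1} = 2 (mod 11).
  v = [2, 4, 9, 5, 2].
Step 2: syndromes of r = [9, 2, 1, 9, 3] (all sums mod 11).
  S_0 = Σ v_i r_i = 2·9 + 4·2 + 9·1 + 5·9 + 2·3 = 86 ≡ 9.
  S_1 = Σ v_i α_i r_i = 2·10·9 + 4·5·2 + 9·9·1 + 5·4·9 + 2·1·3 = 487 ≡ 3.
  α_i^2 mod 11 = [1, 3, 4, 5, 1].
  S_2 = Σ v_i α_i^2 r_i = 2·1·9 + 4·3·2 + 9·4·1 + 5·5·9 + 2·1·3 = 309 ≡ 1.
  S = (9, 3, 1) ≠ 0, so r is not a codeword (an error is present).
Step 3: locate the error. For a single error e at position i, S_ℓ = v_i·e·α_i^ℓ, so α_err = S_1/S_0.
  S_0^{−1} = 9^{−1} = 5 (mod 11), so α_err = 3·5 = 15 ≡ 4 = α_4. Error position i = 4.
  Consistency check: S_2/S_1 = 1·4 = 4 ≡ 4 = α_err ✓ (single-error assumption holds).
Step 4: error magnitude e = S_0/v_4 = S_0·∏_{j≠4}(α_4 − α_j) = 9·9 = 81 ≡ 4 (mod 11).
Step 5: correct position 4: c_4 = r_4 − e = 9 − 4 ≡ 5 (mod 11). Hence c = [9, 2, 1, 5, 3].
  Check: interpolating c through the α_i gives m(x) = 6 + 8·x (degree < 2) with m(α_i) = c_i for every i, so c is indeed a codeword.


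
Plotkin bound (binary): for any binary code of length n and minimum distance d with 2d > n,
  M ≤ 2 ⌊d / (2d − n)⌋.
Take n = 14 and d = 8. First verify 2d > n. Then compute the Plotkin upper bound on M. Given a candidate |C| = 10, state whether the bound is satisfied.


Plotkin bound M ≤ 8; given |C| = 10 > bound (violated).

Check applicability: 2d = 16, n = 14.
2d − n = 2 > 0, so Plotkin applies.
Compute d/(2d−n) = 8/2 ≈ 4.0000.
⌊d/(2d−n)⌋ = 4.
Plotkin bound: M ≤ 2·4 = 8.
Given |C| = 10, check: VIOLATED.
This |C| is above the Plotkin bound, so no binary code with n = 14, d = 8 and 10 codewords exists.


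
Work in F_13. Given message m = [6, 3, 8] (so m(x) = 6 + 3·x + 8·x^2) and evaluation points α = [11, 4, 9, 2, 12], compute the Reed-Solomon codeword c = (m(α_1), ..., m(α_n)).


c = [6, 3, 5, 5, 11]

Message polynomial: m(x) = 6 + 3·x + 8·x^2 (mod 13).
For each evaluation point α_i, compute m(α_i) mod 13:
  α_1 = 11: Horner steps 8 → 0 → 6, so m(11) = 6.
  α_2 = 4: Horner steps 8 → 9 → 3, so m(4) = 3.
  α_3 = 9: Horner steps 8 → 10 → 5, so m(9) = 5.
  α_4 = 2: Horner steps 8 → 6 → 5, so m(2) = 5.
  α_5 = 12: Horner steps 8 → 8 → 11, so m(12) = 11.
Codeword c = [6, 3, 5, 5, 11] ∈ F_13^5.


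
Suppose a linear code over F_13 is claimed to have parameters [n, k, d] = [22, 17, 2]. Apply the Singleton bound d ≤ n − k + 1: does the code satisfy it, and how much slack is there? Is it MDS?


Singleton RHS = n − k + 1 = 6, slack = 4, bound satisfied, not MDS.

Singleton bound: d ≤ n − k + 1.
Here n = 22, k = 17, so n − k + 1 = 6.
Given d = 2, check d ≤ 6: YES.
Slack = (n − k + 1) − d = 4.
The code is NOT MDS (slack = 4 > 0).
Description: the claimed parameters are [22, 17, 2]_13; such a code would be non-MDS.


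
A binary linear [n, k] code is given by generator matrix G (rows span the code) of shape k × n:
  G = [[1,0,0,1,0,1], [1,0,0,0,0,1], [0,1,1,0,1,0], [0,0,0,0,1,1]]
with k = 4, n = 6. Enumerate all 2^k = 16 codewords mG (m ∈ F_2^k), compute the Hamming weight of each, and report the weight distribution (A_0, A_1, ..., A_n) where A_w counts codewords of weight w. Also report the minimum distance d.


Weight distribution: A_0 = 1, A_1 = 1, A_2 = 3, A_3 = 6, A_4 = 3, A_5 = 1, A_6 = 1. Minimum distance d = 1.

Enumerate all 2^4 = 16 messages m ∈ F_2^4.
For each, compute codeword c = mG in F_2^6, then tally its weight.
  m = 0000 → c = 000000, weight = 0.
  m = 1000 → c = 100101, weight = 3.
  m = 0100 → c = 100001, weight = 2.
  m = 1100 → c = 000100, weight = 1.
  m = 0010 → c = 011010, weight = 3.
  m = 1010 → c = 111111, weight = 6.
  m = 0110 → c = 111011, weight = 5.
  m = 1110 → c = 011110, weight = 4.
  m = 0001 → c = 000011, weight = 2.
  m = 1001 → c = 100110, weight = 3.
  m = 0101 → c = 100010, weight = 2.
  m = 1101 → c = 000111, weight = 3.
  m = 0011 → c = 011001, weight = 3.
  m = 1011 → c = 111100, weight = 4.
  m = 0111 → c = 111000, weight = 3.
  m = 1111 → c = 011101, weight = 4.
Tally weights:
  weight 0: 1 codewords.
  weight 1: 1 codewords.
  weight 2: 3 codewords.
  weight 3: 6 codewords.
  weight 4: 3 codewords.
  weight 5: 1 codewords.
  weight 6: 1 codewords.
Minimum distance d = smallest w > 0 with A_w > 0 = 1.
Sanity: Σ A_w = 16 = 2^4 = 16 ✓.


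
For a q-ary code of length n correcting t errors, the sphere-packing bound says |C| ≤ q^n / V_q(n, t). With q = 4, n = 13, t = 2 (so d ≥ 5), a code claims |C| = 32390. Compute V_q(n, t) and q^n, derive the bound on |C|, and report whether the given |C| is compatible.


V_q(n, t) = 742, q^n = 67108864, Hamming bound = 90443, |C| = 32390 ≤ bound (satisfied).

Step 1: Compute V_q(n, t) = Σ_{j=0}^2 C(n, j) (q−1)^j.
  j = 0: C(13,0)·(3)^0 = 1·1 = 1.
  j = 1: C(13,1)·(3)^1 = 13·3 = 39.
  j = 2: C(13,2)·(3)^2 = 78·9 = 702.
  V_q(n, t) = 1 + 39 + 702 = 742.
Step 2: q^n = 4^13 = 67108864.
Step 3: Hamming bound ⌊q^n / V_q(n,t)⌋ = ⌊67108864/742⌋ = 90443.
Step 4: Compare |C| = 32390 to 90443: satisfied.
The claimed |C| lies below the Hamming bound.


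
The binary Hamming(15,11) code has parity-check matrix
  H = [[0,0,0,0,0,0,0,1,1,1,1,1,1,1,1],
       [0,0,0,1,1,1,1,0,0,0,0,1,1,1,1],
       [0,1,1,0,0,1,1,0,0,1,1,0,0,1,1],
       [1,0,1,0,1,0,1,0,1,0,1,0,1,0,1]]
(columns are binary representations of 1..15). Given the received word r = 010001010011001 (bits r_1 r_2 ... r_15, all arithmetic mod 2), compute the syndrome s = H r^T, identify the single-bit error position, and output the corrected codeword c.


s = (0, 1, 0, 0)^T, error position = 4, corrected codeword c = 010101010011001

Compute s = H r^T mod 2 one row at a time:
  s_1 = 1 + 0 + 0 + 1 + 1 + 0 + 0 + 1 = 4 ≡ 0 (mod 2).
  s_2 = 0 + 0 + 1 + 0 + 1 + 0 + 0 + 1 = 3 ≡ 1 (mod 2).
  s_3 = 1 + 0 + 1 + 0 + 0 + 1 + 0 + 1 = 4 ≡ 0 (mod 2).
  s_4 = 0 + 0 + 0 + 0 + 0 + 1 + 0 + 1 = 2 ≡ 0 (mod 2).
s = (0, 1, 0, 0)^T — this equals column 4 of H (binary 0100), so error is at position 4.
Correct: flip bit 4 of r = 010001010011001 to get c = 010101010011001.


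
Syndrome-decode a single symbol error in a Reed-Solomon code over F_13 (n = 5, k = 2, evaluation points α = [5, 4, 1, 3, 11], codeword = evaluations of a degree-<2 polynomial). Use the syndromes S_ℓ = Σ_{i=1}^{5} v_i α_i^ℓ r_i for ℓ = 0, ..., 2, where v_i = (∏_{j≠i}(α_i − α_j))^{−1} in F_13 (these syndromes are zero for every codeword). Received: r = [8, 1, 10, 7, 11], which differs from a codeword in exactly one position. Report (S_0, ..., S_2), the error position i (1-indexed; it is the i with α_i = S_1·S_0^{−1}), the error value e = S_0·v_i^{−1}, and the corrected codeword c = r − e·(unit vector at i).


S = (5, 5, 5), error at position 3, error magnitude e = 4, c = [8, 1, 6, 7, 11].

Step 1: column multipliers v_i = (∏_{j≠i}(α_i − α_j))^{−1} mod 13.
  i = 1 (α = 5): (5−4)(5−1)(5−3)(5−11) = 1·4·2·(−6) = −48 ≡ 4, so v_1 = 4^{−1} = 10 (mod 13).
  i = 2 (α = 4): (4−5)(4−1)(4−3)(4−11) = (−1)·3·1·(−7) = 21 ≡ 8, so v_2 = 8^{−1} = 5 (mod 13).
  i = 3 (α = 1): (1−5)(1−4)(1−3)(1−11) = (−4)·(−3)·(−2)·(−10) = 240 ≡ 6, so v_3 = 6^{−1} = 11 (mod 13).
  i = 4 (α = 3): (3−5)(3−4)(3−1)(3−11) = (−2)·(−1)·2·(−8) = −32 ≡ 7, so v_4 = 7^{−1} = 2 (mod 13).
  i = 5 (α = 11): (11−5)(11−4)(11−1)(11−3) = 6·7·10·8 = 3360 ≡ 6, so v_5 = 6^{−1} = 11 (mod 13).
  v = [10, 5, 11, 2, 11].
Step 2: syndromes of r = [8, 1, 10, 7, 11] (all sums mod 13).
  S_0 = Σ v_i r_i = 10·8 + 5·1 + 11·10 + 2·7 + 11·11 = 330 ≡ 5.
  S_1 = Σ v_i α_i r_i = 10·5·8 + 5·4·1 + 11·1·10 + 2·3·7 + 11·11·11 = 1903 ≡ 5.
  α_i^2 mod 13 = [12, 3, 1, 9, 4].
  S_2 = Σ v_i α_i^2 r_i = 10·12·8 + 5·3·1 + 11·1·10 + 2·9·7 + 11·4·11 = 1695 ≡ 5.
  S = (5, 5, 5) ≠ 0, so r is not a codeword (an error is present).
Step 3: locate the error. For a single error e at position i, S_ℓ = v_i·e·α_i^ℓ, so α_err = S_1/S_0.
  S_0^{−1} = 5^{−1} = 8 (mod 13), so α_err = 5·8 = 40 ≡ 1 = α_3. Error position i = 3.
  Consistency check: S_2/S_1 = 5·8 = 40 ≡ 1 = α_err ✓ (single-error assumption holds).
Step 4: error magnitude e = S_0/v_3 = S_0·∏_{j≠3}(α_3 − α_j) = 5·6 = 30 ≡ 4 (mod 13).
Step 5: correct position 3: c_3 = r_3 − e = 10 − 4 ≡ 6 (mod 13). Hence c = [8, 1, 6, 7, 11].
  Check: interpolating c through the α_i gives m(x) = 12 + 7·x (degree < 2) with m(α_i) = c_i for every i, so c is indeed a codeword.


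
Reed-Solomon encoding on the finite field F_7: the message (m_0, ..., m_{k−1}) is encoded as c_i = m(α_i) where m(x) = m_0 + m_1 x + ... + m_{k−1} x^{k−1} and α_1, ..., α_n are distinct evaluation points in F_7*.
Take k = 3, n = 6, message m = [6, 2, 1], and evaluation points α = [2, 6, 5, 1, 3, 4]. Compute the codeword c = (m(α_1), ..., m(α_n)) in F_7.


c = [0, 5, 6, 2, 0, 2]

Message polynomial: m(x) = 6 + 2·x + 1·x^2 (mod 7).
For each evaluation point α_i, compute m(α_i) mod 7:
  α_1 = 2: Horner steps 1 → 4 → 0, so m(2) = 0.
  α_2 = 6: Horner steps 1 → 1 → 5, so m(6) = 5.
  α_3 = 5: Horner steps 1 → 0 → 6, so m(5) = 6.
  α_4 = 1: Horner steps 1 → 3 → 2, so m(1) = 2.
  α_5 = 3: Horner steps 1 → 5 → 0, so m(3) = 0.
  α_6 = 4: Horner steps 1 → 6 → 2, so m(4) = 2.
Codeword c = [0, 5, 6, 2, 0, 2] ∈ F_7^6.


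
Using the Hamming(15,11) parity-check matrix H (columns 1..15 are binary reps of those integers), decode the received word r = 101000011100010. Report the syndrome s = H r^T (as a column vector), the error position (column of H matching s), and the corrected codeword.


s = (0, 1, 1, 1)^T, error position = 7, corrected codeword c = 101000111100010

Compute s = H r^T mod 2 one row at a time:
  s_1 = 1 + 1 + 1 + 0 + 0 + 0 + 1 + 0 = 4 ≡ 0 (mod 2).
  s_2 = 0 + 0 + 0 + 0 + 0 + 0 + 1 + 0 = 1 ≡ 1 (mod 2).
  s_3 = 0 + 1 + 0 + 0 + 1 + 0 + 1 + 0 = 3 ≡ 1 (mod 2).
  s_4 = 1 + 1 + 0 + 0 + 1 + 0 + 0 + 0 = 3 ≡ 1 (mod 2).
s = (0, 1, 1, 1)^T — this equals column 7 of H (binary 0111), so error is at position 7.
Correct: flip bit 7 of r = 101000011100010 to get c = 101000111100010.


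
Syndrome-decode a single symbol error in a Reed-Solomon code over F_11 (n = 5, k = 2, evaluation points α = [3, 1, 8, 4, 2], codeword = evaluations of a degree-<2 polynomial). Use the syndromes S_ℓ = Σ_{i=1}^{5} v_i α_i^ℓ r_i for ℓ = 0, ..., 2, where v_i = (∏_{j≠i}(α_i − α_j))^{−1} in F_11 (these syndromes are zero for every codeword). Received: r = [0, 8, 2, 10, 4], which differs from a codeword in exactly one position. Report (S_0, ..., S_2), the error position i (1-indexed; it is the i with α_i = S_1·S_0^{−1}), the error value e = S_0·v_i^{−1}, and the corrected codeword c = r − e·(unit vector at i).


S = (4, 5, 9), error at position 4, error magnitude e = 3, c = [0, 8, 2, 7, 4].

Step 1: column multipliers v_i = (∏_{j≠i}(α_i − α_j))^{−1} mod 11.
  i = 1 (α = 3): (3−1)(3−8)(3−4)(3−2) = 2·(−5)·(−1)·1 = 10 ≡ 10, so v_1 = 10^{−1} = 10 (mod 11).
  i = 2 (α = 1): (1−3)(1−8)(1−4)(1−2) = (−2)·(−7)·(−3)·(−1) = 42 ≡ 9, so v_2 = 9^{−1} = 5 (mod 11).
  i = 3 (α = 8): (8−3)(8−1)(8−4)(8−2) = 5·7·4·6 = 840 ≡ 4, so v_3 = 4^{−1} = 3 (mod 11).
  i = 4 (α = 4): (4−3)(4−1)(4−8)(4−2) = 1·3·(−4)·2 = −24 ≡ 9, so v_4 = 9^{−1} = 5 (mod 11).
  i = 5 (α = 2): (2−3)(2−1)(2−8)(2−4) = (−1)·1·(−6)·(−2) = −12 ≡ 10, so v_5 = 10^{−1} = 10 (mod 11).
  v = [10, 5, 3, 5, 10].
Step 2: syndromes of r = [0, 8, 2, 10, 4] (all sums mod 11).
  S_0 = Σ v_i r_i = 10·0 + 5·8 + 3·2 + 5·10 + 10·4 = 136 ≡ 4.
  S_1 = Σ v_i α_i r_i = 10·3·0 + 5·1·8 + 3·8·2 + 5·4·10 + 10·2·4 = 368 ≡ 5.
  α_i^2 mod 11 = [9, 1, 9, 5, 4].
  S_2 = Σ v_i α_i^2 r_i = 10·9·0 + 5·1·8 + 3·9·2 + 5·5·10 + 10·4·4 = 504 ≡ 9.
  S = (4, 5, 9) ≠ 0, so r is not a codeword (an error is present).
Step 3: locate the error. For a single error e at position i, S_ℓ = v_i·e·α_i^ℓ, so α_err = S_1/S_0.
  S_0^{−1} = 4^{−1} = 3 (mod 11), so α_err = 5·3 = 15 ≡ 4 = α_4. Error position i = 4.
  Consistency check: S_2/S_1 = 9·9 = 81 ≡ 4 = α_err ✓ (single-error assumption holds).
Step 4: error magnitude e = S_0/v_4 = S_0·∏_{j≠4}(α_4 − α_j) = 4·9 = 36 ≡ 3 (mod 11).
Step 5: correct position 4: c_4 = r_4 − e = 10 − 3 ≡ 7 (mod 11). Hence c = [0, 8, 2, 7, 4].
  Check: interpolating c through the α_i gives m(x) = 1 + 7·x (degree < 2) with m(α_i) = c_i for every i, so c is indeed a codeword.


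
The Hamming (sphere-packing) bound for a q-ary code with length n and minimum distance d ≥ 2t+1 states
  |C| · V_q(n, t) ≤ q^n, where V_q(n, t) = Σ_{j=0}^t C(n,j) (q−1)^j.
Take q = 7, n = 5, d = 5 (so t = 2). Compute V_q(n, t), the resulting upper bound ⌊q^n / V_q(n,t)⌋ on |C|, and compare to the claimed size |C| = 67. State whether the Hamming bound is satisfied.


V_q(n, t) = 391, q^n = 16807, Hamming bound = 42, |C| = 67 > bound (violated).

Step 1: Compute V_q(n, t) = Σ_{j=0}^2 C(n, j) (q−1)^j.
  j = 0: C(5,0)·(6)^0 = 1·1 = 1.
  j = 1: C(5,1)·(6)^1 = 5·6 = 30.
  j = 2: C(5,2)·(6)^2 = 10·36 = 360.
  V_q(n, t) = 1 + 30 + 360 = 391.
Step 2: q^n = 7^5 = 16807.
Step 3: Hamming bound ⌊q^n / V_q(n,t)⌋ = ⌊16807/391⌋ = 42.
Step 4: Compare |C| = 67 to 42: violated.
The claimed |C| lies above the Hamming bound, so no 7-ary code of length 5 with d ≥ 5 can have 67 codewords.


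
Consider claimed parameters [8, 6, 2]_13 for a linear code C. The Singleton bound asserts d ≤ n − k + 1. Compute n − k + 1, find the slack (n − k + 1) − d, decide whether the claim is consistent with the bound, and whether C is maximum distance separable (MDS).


Singleton RHS = n − k + 1 = 3, slack = 1, bound satisfied, not MDS.

Singleton bound: d ≤ n − k + 1.
Here n = 8, k = 6, so n − k + 1 = 3.
Given d = 2, check d ≤ 3: YES.
Slack = (n − k + 1) − d = 1.
The code is NOT MDS (slack = 1 > 0).
Description: the claimed parameters are [8, 6, 2]_13; such a code would be non-MDS.


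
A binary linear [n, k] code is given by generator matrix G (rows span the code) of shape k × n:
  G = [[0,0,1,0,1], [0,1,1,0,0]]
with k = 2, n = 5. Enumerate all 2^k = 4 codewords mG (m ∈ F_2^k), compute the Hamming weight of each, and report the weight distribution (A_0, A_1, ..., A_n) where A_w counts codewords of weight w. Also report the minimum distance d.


Weight distribution: A_0 = 1, A_2 = 3. Minimum distance d = 2.

Enumerate all 2^2 = 4 messages m ∈ F_2^2.
For each, compute codeword c = mG in F_2^5, then tally its weight.
  m = 00 → c = 00000, weight = 0.
  m = 10 → c = 00101, weight = 2.
  m = 01 → c = 01100, weight = 2.
  m = 11 → c = 01001, weight = 2.
Tally weights:
  weight 0: 1 codewords.
  weight 2: 3 codewords.
Minimum distance d = smallest w > 0 with A_w > 0 = 2.
Sanity: Σ A_w = 4 = 2^2 = 4 ✓.


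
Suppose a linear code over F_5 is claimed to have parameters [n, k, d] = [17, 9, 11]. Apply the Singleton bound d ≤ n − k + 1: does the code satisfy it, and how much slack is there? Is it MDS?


Singleton RHS = n − k + 1 = 9, slack = -2, bound violated (no such code; not MDS).

Singleton bound: d ≤ n − k + 1.
Here n = 17, k = 9, so n − k + 1 = 9.
Given d = 11, check d ≤ 9: NO.
Slack = (n − k + 1) − d = -2.
The slack is negative: d = 11 exceeds n − k + 1 = 9 by 2, so the Singleton bound is violated and no linear [17, 9, 11]_5 code can exist. In particular it is not MDS (MDS requires d = n − k + 1 exactly).
Description: the claimed parameters are [17, 9, 11]_5; such a code would be impossible (violates the Singleton bound).


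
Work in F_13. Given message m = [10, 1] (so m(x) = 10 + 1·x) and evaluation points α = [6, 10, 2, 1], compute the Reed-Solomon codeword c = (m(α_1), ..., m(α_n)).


c = [3, 7, 12, 11]

Message polynomial: m(x) = 10 + 1·x (mod 13).
For each evaluation point α_i, compute m(α_i) mod 13:
  α_1 = 6: Horner steps 1 → 3, so m(6) = 3.
  α_2 = 10: Horner steps 1 → 7, so m(10) = 7.
  α_3 = 2: Horner steps 1 → 12, so m(2) = 12.
  α_4 = 1: Horner steps 1 → 11, so m(1) = 11.
Codeword c = [3, 7, 12, 11] ∈ F_13^4.


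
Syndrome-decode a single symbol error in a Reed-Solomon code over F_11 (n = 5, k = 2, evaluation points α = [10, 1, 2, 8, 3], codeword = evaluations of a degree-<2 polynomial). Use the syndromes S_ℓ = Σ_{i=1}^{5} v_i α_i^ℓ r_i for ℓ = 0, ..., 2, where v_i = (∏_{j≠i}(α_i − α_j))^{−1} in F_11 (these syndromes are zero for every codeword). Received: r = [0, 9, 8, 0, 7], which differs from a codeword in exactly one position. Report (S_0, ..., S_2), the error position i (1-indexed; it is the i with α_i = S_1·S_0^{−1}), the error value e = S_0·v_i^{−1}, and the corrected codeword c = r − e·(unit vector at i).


S = (1, 8, 9), error at position 4, error magnitude e = 9, c = [0, 9, 8, 2, 7].

Step 1: column multipliers v_i = (∏_{j≠i}(α_i − α_j))^{−1} mod 11.
  i = 1 (α = 10): (10−1)(10−2)(10−8)(10−3) = 9·8·2·7 = 1008 ≡ 7, so v_1 = 7^{−1} = 8 (mod 11).
  i = 2 (α = 1): (1−10)(1−2)(1−8)(1−3) = (−9)·(−1)·(−7)·(−2) = 126 ≡ 5, so v_2 = 5^{−1} = 9 (mod 11).
  i = 3 (α = 2): (2−10)(2−1)(2−8)(2−3) = (−8)·1·(−6)·(−1) = −48 ≡ 7, so v_3 = 7^{−1} = 8 (mod 11).
  i = 4 (α = 8): (8−10)(8−1)(8−2)(8−3) = (−2)·7·6·5 = −420 ≡ 9, so v_4 = 9^{−1} = 5 (mod 11).
  i = 5 (α = 3): (3−10)(3−1)(3−2)(3−8) = (−7)·2·1·(−5) = 70 ≡ 4, so v_5 = 4^{−1} = 3 (mod 11).
  v = [8, 9, 8, 5, 3].
Step 2: syndromes of r = [0, 9, 8, 0, 7] (all sums mod 11).
  S_0 = Σ v_i r_i = 8·0 + 9·9 + 8·8 + 5·0 + 3·7 = 166 ≡ 1.
  S_1 = Σ v_i α_i r_i = 8·10·0 + 9·1·9 + 8·2·8 + 5·8·0 + 3·3·7 = 272 ≡ 8.
  α_i^2 mod 11 = [1, 1, 4, 9, 9].
  S_2 = Σ v_i α_i^2 r_i = 8·1·0 + 9·1·9 + 8·4·8 + 5·9·0 + 3·9·7 = 526 ≡ 9.
  S = (1, 8, 9) ≠ 0, so r is not a codeword (an error is present).
Step 3: locate the error. For a single error e at position i, S_ℓ = v_i·e·α_i^ℓ, so α_err = S_1/S_0.
  S_0^{−1} = 1^{−1} = 1 (mod 11), so α_err = 8·1 = 8 ≡ 8 = α_4. Error position i = 4.
  Consistency check: S_2/S_1 = 9·7 = 63 ≡ 8 = α_err ✓ (single-error assumption holds).
Step 4: error magnitude e = S_0/v_4 = S_0·∏_{j≠4}(α_4 − α_j) = 1·9 = 9 ≡ 9 (mod 11).
Step 5: correct position 4: c_4 = r_4 − e = 0 − 9 ≡ 2 (mod 11). Hence c = [0, 9, 8, 2, 7].
  Check: interpolating c through the α_i gives m(x) = 10 + 10·x (degree < 2) with m(α_i) = c_i for every i, so c is indeed a codeword.
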